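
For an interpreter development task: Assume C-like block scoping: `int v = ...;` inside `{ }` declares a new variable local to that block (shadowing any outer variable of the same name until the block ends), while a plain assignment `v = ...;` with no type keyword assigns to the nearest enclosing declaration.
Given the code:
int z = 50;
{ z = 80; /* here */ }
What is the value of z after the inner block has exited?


Analyzing scoping rules:
Outer scope: declares z = 50
Inner block: 'z = 80;' has no type keyword, so it is an assignment to the outer z (no shadowing)
The assignment changed the outer variable itself, so the new value persists after the block -> 80
Result: 80

80


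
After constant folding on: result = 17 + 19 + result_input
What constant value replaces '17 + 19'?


Identifying constant sub-expression:
  Original: result = 17 + 19 + result_input
  17 and 19 are both compile-time constants
  Evaluating: 17 + 19 = 36
  After folding: result = 36 + result_input

36


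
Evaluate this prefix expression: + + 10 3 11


Parsing prefix expression: + + 10 3 11
Step 1: Innermost operation '+ 10 3'
  10 + 3 = 13
Step 2: Outer operation '+ [13] 11'
  13 + 11 = 24

24


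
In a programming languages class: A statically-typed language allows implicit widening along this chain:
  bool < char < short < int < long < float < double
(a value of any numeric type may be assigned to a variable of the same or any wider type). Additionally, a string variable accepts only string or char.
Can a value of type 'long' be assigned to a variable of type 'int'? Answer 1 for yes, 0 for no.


Target variable type: int
Source value type: long
Numeric ranks: long=4, int=3
Widening allowed iff rank(source) <= rank(target): 4 <= 3? No
Result: 0

0


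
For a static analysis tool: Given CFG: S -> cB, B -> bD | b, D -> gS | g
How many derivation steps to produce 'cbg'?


Grammar: S -> cB, B -> bD | b, D -> gS | g
Deriving 'cbg':
Step 1: S -> cB => cB
Step 2: B -> bD => cbD
Step 3: D -> g => cbg
Total derivation steps: 3

3


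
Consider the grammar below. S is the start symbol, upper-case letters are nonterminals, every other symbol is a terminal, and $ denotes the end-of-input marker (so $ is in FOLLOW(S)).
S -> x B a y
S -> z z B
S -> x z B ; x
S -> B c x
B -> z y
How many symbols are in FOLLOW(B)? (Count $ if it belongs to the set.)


S is the start symbol and does not occur in any rule body, so FOLLOW(S) = {$}.
Examining every occurrence of B in a rule body:
  S -> x B a y : B is followed by terminal 'a' -> add 'a'
  S -> z z B : B is at the right end -> add FOLLOW(S) = {$}
  S -> x z B ; x : B is followed by terminal ';' -> add ';'
  S -> B c x : B is followed by terminal 'c' -> add 'c'
  B -> z y : B does not occur in the body -> contributes nothing
FOLLOW(B) = {;, a, c, $}
Count: 4

4


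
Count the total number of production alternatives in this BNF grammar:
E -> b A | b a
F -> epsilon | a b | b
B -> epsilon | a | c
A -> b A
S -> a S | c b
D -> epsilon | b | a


Counting alternatives per rule:
  E: 2 alternative(s)
  F: 3 alternative(s)
  B: 3 alternative(s)
  A: 1 alternative(s)
  S: 2 alternative(s)
  D: 3 alternative(s)
Sum: 2 + 3 + 3 + 1 + 2 + 3 = 14

14


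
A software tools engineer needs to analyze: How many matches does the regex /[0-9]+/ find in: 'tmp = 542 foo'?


Pattern: /[0-9]+/ (int literals)
Input: 'tmp = 542 foo'
Scanning for matches:
  Match 1: '542'
Total matches: 1

1


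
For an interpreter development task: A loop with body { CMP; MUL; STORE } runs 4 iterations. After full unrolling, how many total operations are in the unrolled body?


Loop body operations: CMP, MUL, STORE (3 ops per iteration)
Unrolling 4 iterations:
  Iteration 1: CMP, MUL, STORE (3 ops)
  Iteration 2: CMP, MUL, STORE (3 ops)
  Iteration 3: CMP, MUL, STORE (3 ops)
  Iteration 4: CMP, MUL, STORE (3 ops)
Total: 4 iterations * 3 ops/iter = 12 operations

12


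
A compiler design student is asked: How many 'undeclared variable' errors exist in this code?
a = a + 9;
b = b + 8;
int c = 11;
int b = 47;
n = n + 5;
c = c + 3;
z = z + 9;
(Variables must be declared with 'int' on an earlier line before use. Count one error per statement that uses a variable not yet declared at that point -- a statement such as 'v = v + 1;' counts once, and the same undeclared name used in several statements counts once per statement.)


Scanning code line by line:
  Line 1: use 'a' -> ERROR (undeclared)
  Line 2: use 'b' -> ERROR (undeclared)
  Line 3: declare 'c' -> declared = ['c']
  Line 4: declare 'b' -> declared = ['b', 'c']
  Line 5: use 'n' -> ERROR (undeclared)
  Line 6: use 'c' -> OK (declared)
  Line 7: use 'z' -> ERROR (undeclared)
Total undeclared variable errors: 4

4


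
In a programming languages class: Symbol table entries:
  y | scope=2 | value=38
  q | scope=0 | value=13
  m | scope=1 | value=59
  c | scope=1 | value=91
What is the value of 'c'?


Searching symbol table for 'c':
  y | scope=2 | value=38
  q | scope=0 | value=13
  m | scope=1 | value=59
  c | scope=1 | value=91 <- MATCH
Found 'c' at scope 1 with value 91

91


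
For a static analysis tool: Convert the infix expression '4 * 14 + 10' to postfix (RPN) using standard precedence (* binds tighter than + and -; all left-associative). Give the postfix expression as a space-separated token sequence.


Applying the shunting-yard algorithm:
  Operand 4 -> output
  Push '*' onto operator stack -> op-stack: [*]
  Operand 14 -> output
  See '+' (prec 1); top '*' (prec 2) >= it -> pop '*' to output
  Push '+' onto operator stack -> op-stack: [+]
  Operand 10 -> output
  End of input: pop '+' to output
Postfix result: 4 14 * 10 +

4 14 * 10 +


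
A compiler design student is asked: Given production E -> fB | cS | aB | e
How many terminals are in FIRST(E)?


Production: E -> fB | cS | aB | e
Examining each alternative for leading terminals:
  E -> fB : first terminal = 'f'
  E -> cS : first terminal = 'c'
  E -> aB : first terminal = 'a'
  E -> e : first terminal = 'e'
FIRST(E) = {a, c, e, f}
Count: 4

4


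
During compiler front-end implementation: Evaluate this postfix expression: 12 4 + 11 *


Processing tokens left to right:
Push 12, Push 4
Pop 12 and 4, compute 12 + 4 = 16, push 16
Push 11
Pop 16 and 11, compute 16 * 11 = 176, push 176
Stack result: 176

176


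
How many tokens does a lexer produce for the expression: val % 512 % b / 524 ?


Scanning 'val % 512 % b / 524'
Token 1: 'val' -> identifier
Token 2: '%' -> operator
Token 3: '512' -> integer_literal
Token 4: '%' -> operator
Token 5: 'b' -> identifier
Token 6: '/' -> operator
Token 7: '524' -> integer_literal
Total tokens: 7

7


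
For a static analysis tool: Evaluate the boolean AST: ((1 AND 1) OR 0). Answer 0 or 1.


Step 1: Evaluate inner node
  1 AND 1 = 1
Step 2: Evaluate root node
  1 OR 0 = 1

1


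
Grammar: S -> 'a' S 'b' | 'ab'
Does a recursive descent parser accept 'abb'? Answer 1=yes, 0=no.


Grammar accepts strings of the form a^n b^n (n >= 1)
Word: 'abb'
Counting: 1 a's and 2 b's
Check: 1 == 2? No
Mismatch: a-count != b-count
Rejected

0


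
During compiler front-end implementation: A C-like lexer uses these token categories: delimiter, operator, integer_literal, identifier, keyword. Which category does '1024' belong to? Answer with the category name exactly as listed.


Token: '1024'
Checking categories:
  identifier: no
  integer_literal: YES
  operator: no
  keyword: no
  delimiter: no
Category: integer_literal

integer_literal


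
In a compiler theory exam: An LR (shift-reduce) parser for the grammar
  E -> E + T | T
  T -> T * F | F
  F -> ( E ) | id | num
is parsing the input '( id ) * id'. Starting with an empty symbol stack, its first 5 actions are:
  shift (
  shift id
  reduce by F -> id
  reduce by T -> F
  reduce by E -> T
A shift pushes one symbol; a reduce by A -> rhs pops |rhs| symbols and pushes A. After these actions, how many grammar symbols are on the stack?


Tracking the symbol stack through each action:
  Action 1: shift '(' : push -> stack = [(] (size 1)
  Action 2: shift 'id' : push -> stack = [(, id] (size 2)
  Action 3: reduce by F -> id : pop 1, push F -> stack = [(, F] (size 2)
  Action 4: reduce by T -> F : pop 1, push T -> stack = [(, T] (size 2)
  Action 5: reduce by E -> T : pop 1, push E -> stack = [(, E] (size 2)
Final stack size: 2

2


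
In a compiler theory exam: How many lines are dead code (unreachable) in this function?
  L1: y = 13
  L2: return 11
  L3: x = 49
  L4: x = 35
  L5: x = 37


Analyzing control flow:
  L1: reachable (before return)
  L2: reachable (return statement)
  L3: DEAD (after return at L2)
  L4: DEAD (after return at L2)
  L5: DEAD (after return at L2)
Return at L2, total lines = 5
Dead lines: L3 through L5
Count: 3

3


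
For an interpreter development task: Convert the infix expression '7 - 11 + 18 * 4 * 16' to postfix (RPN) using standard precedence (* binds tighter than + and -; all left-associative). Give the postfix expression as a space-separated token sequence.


Applying the shunting-yard algorithm:
  Operand 7 -> output
  Push '-' onto operator stack -> op-stack: [-]
  Operand 11 -> output
  See '+' (prec 1); top '-' (prec 1) >= it -> pop '-' to output
  Push '+' onto operator stack -> op-stack: [+]
  Operand 18 -> output
  Push '*' onto operator stack -> op-stack: [+, *]
  Operand 4 -> output
  See '*' (prec 2); top '*' (prec 2) >= it -> pop '*' to output
  Push '*' onto operator stack -> op-stack: [+, *]
  Operand 16 -> output
  End of input: pop '*' to output
  End of input: pop '+' to output
Postfix result: 7 11 - 18 4 * 16 * +

7 11 - 18 4 * 16 * +


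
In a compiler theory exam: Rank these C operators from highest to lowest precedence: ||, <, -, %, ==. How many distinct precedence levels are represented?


Looking up precedence for each operator:
  || -> precedence 1
  < -> precedence 4
  - -> precedence 5
  % -> precedence 6
  == -> precedence 3
Sorted highest to lowest: %, -, <, ==, ||
Distinct precedence values: [6, 5, 4, 3, 1]
Number of distinct levels: 5

5


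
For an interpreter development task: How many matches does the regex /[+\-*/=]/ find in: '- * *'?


Pattern: /[+\-*/=]/ (operators)
Input: '- * *'
Scanning for matches:
  Match 1: '-'
  Match 2: '*'
  Match 3: '*'
Total matches: 3

3


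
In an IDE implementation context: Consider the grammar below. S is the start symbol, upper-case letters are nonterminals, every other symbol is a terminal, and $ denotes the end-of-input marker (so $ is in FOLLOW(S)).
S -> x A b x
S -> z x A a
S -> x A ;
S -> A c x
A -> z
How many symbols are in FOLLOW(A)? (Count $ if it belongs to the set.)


S is the start symbol and does not occur in any rule body, so FOLLOW(S) = {$}.
Examining every occurrence of A in a rule body:
  S -> x A b x : A is followed by terminal 'b' -> add 'b'
  S -> z x A a : A is followed by terminal 'a' -> add 'a'
  S -> x A ; : A is followed by terminal ';' -> add ';'
  S -> A c x : A is followed by terminal 'c' -> add 'c'
  A -> z : A does not occur in the body -> contributes nothing
FOLLOW(A) = {;, a, b, c}
Count: 4

4


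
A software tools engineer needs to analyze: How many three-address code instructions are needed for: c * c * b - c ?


Expression: c * c * b - c
Generating three-address code (respecting * over +/- precedence):
  Instruction 1: t1 = c * c
  Instruction 2: t2 = t1 * b
  Instruction 3: t3 = t2 - c
Total instructions: 3

3


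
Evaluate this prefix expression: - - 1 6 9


Parsing prefix expression: - - 1 6 9
Step 1: Innermost operation '- 1 6'
  1 - 6 = -5
Step 2: Outer operation '- [-5] 9'
  -5 - 9 = -14

-14


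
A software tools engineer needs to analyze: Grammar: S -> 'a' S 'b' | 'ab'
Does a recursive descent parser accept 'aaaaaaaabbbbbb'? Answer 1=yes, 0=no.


Grammar accepts strings of the form a^n b^n (n >= 1)
Word: 'aaaaaaaabbbbbb'
Counting: 8 a's and 6 b's
Check: 8 == 6? No
Mismatch: a-count != b-count
Rejected

0


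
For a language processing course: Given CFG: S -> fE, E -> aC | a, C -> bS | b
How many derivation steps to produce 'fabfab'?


Grammar: S -> fE, E -> aC | a, C -> bS | b
Deriving 'fabfab':
Step 1: S -> fE => fE
Step 2: E -> aC => faC
Step 3: C -> bS => fabS
Step 4: S -> fE => fabfE
Step 5: E -> aC => fabfaC
Step 6: C -> b => fabfab
Total derivation steps: 6

6


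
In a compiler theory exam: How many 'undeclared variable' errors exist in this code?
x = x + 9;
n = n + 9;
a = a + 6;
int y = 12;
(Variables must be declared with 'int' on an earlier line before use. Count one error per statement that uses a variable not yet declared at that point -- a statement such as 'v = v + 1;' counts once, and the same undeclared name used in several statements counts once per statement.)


Scanning code line by line:
  Line 1: use 'x' -> ERROR (undeclared)
  Line 2: use 'n' -> ERROR (undeclared)
  Line 3: use 'a' -> ERROR (undeclared)
  Line 4: declare 'y' -> declared = ['y']
Total undeclared variable errors: 3

3


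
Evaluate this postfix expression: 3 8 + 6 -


Processing tokens left to right:
Push 3, Push 8
Pop 3 and 8, compute 3 + 8 = 11, push 11
Push 6
Pop 11 and 6, compute 11 - 6 = 5, push 5
Stack result: 5

5


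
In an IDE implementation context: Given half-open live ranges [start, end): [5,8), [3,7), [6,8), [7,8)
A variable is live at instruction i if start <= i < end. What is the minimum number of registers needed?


Live ranges:
  Var0: [5, 8)
  Var1: [3, 7)
  Var2: [6, 8)
  Var3: [7, 8)
Sweep-line events (position, delta, active):
  pos=3 start -> active=1
  pos=5 start -> active=2
  pos=6 start -> active=3
  pos=7 end -> active=2
  pos=7 start -> active=3
  pos=8 end -> active=2
  pos=8 end -> active=1
  pos=8 end -> active=0
Maximum simultaneous active: 3
Minimum registers needed: 3

3


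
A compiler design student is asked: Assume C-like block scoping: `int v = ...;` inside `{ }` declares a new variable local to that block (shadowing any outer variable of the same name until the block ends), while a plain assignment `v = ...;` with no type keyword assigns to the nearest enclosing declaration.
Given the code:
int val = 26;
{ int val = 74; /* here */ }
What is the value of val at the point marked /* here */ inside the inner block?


Analyzing scoping rules:
Outer scope: declares val = 26
Inner block: 'int val = 74;' declares a NEW val that shadows the outer one
Inside the block the inner declaration is in scope -> 74
Result: 74

74


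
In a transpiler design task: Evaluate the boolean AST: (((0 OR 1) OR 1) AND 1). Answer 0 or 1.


Step 1: Evaluate inner node
  0 OR 1 = 1
Step 2: Evaluate next node
  1 OR 1 = 1
Step 3: Evaluate root node
  1 AND 1 = 1

1


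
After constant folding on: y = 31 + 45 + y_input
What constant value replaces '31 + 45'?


Identifying constant sub-expression:
  Original: y = 31 + 45 + y_input
  31 and 45 are both compile-time constants
  Evaluating: 31 + 45 = 76
  After folding: y = 76 + y_input

76


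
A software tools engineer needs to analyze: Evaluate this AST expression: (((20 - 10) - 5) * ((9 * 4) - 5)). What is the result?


Expression: (((20 - 10) - 5) * ((9 * 4) - 5))
Evaluating step by step:
  20 - 10 = 10
  10 - 5 = 5
  9 * 4 = 36
  36 - 5 = 31
  5 * 31 = 155
Result: 155

155


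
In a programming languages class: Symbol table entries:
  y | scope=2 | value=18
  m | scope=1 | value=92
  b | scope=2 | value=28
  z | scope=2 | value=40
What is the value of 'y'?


Searching symbol table for 'y':
  y | scope=2 | value=18 <- MATCH
  m | scope=1 | value=92
  b | scope=2 | value=28
  z | scope=2 | value=40
Found 'y' at scope 2 with value 18

18


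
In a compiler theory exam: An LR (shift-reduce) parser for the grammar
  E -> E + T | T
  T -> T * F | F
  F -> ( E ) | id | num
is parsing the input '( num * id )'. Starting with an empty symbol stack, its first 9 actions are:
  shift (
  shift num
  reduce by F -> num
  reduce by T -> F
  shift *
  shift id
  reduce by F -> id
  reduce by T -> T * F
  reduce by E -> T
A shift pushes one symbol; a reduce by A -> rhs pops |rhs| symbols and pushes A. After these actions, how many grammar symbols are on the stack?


Tracking the symbol stack through each action:
  Action 1: shift '(' : push -> stack = [(] (size 1)
  Action 2: shift 'num' : push -> stack = [(, num] (size 2)
  Action 3: reduce by F -> num : pop 1, push F -> stack = [(, F] (size 2)
  Action 4: reduce by T -> F : pop 1, push T -> stack = [(, T] (size 2)
  Action 5: shift '*' : push -> stack = [(, T, *] (size 3)
  Action 6: shift 'id' : push -> stack = [(, T, *, id] (size 4)
  Action 7: reduce by F -> id : pop 1, push F -> stack = [(, T, *, F] (size 4)
  Action 8: reduce by T -> T * F : pop 3, push T -> stack = [(, T] (size 2)
  Action 9: reduce by E -> T : pop 1, push E -> stack = [(, E] (size 2)
Final stack size: 2

2


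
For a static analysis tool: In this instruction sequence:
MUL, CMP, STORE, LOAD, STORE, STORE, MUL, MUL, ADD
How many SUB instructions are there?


Scanning instruction sequence for SUB:
  Position 1: MUL
  Position 2: CMP
  Position 3: STORE
  Position 4: LOAD
  Position 5: STORE
  Position 6: STORE
  Position 7: MUL
  Position 8: MUL
  Position 9: ADD
Matches at positions: []
Total SUB count: 0

0


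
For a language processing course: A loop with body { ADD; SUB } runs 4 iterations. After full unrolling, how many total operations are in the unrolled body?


Loop body operations: ADD, SUB (2 ops per iteration)
Unrolling 4 iterations:
  Iteration 1: ADD, SUB (2 ops)
  Iteration 2: ADD, SUB (2 ops)
  Iteration 3: ADD, SUB (2 ops)
  Iteration 4: ADD, SUB (2 ops)
Total: 4 iterations * 2 ops/iter = 8 operations

8


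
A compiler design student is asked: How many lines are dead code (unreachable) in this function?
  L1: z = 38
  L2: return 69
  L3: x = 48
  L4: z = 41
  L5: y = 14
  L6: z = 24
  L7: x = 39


Analyzing control flow:
  L1: reachable (before return)
  L2: reachable (return statement)
  L3: DEAD (after return at L2)
  L4: DEAD (after return at L2)
  L5: DEAD (after return at L2)
  L6: DEAD (after return at L2)
  L7: DEAD (after return at L2)
Return at L2, total lines = 7
Dead lines: L3 through L7
Count: 5

5


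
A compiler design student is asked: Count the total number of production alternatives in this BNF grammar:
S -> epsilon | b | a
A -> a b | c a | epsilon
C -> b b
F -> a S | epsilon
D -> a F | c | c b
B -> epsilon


Counting alternatives per rule:
  S: 3 alternative(s)
  A: 3 alternative(s)
  C: 1 alternative(s)
  F: 2 alternative(s)
  D: 3 alternative(s)
  B: 1 alternative(s)
Sum: 3 + 3 + 1 + 2 + 3 + 1 = 13

13


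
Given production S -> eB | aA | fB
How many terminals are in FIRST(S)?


Production: S -> eB | aA | fB
Examining each alternative for leading terminals:
  S -> eB : first terminal = 'e'
  S -> aA : first terminal = 'a'
  S -> fB : first terminal = 'f'
FIRST(S) = {a, e, f}
Count: 3

3


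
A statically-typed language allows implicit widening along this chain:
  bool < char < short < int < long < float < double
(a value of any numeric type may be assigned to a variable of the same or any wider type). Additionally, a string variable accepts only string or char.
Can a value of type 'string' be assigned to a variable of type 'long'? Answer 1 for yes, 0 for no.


Target variable type: long
Source value type: string
Rule: string cannot widen to any numeric type
Result: 0

0


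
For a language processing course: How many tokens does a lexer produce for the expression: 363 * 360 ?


Scanning '363 * 360'
Token 1: '363' -> integer_literal
Token 2: '*' -> operator
Token 3: '360' -> integer_literal
Total tokens: 3

3


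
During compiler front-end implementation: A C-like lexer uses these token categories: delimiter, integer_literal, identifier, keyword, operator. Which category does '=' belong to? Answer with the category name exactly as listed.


Token: '='
Checking categories:
  identifier: no
  integer_literal: no
  operator: YES
  keyword: no
  delimiter: no
Category: operator

operator


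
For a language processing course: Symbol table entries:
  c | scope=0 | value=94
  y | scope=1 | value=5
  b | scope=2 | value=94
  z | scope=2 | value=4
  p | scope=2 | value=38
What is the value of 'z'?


Searching symbol table for 'z':
  c | scope=0 | value=94
  y | scope=1 | value=5
  b | scope=2 | value=94
  z | scope=2 | value=4 <- MATCH
  p | scope=2 | value=38
Found 'z' at scope 2 with value 4

4


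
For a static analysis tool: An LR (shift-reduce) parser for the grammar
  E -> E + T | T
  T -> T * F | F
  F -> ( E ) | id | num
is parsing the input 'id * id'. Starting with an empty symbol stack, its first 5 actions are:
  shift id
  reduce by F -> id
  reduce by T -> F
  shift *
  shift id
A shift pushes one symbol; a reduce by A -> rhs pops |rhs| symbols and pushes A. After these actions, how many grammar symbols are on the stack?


Tracking the symbol stack through each action:
  Action 1: shift 'id' : push -> stack = [id] (size 1)
  Action 2: reduce by F -> id : pop 1, push F -> stack = [F] (size 1)
  Action 3: reduce by T -> F : pop 1, push T -> stack = [T] (size 1)
  Action 4: shift '*' : push -> stack = [T, *] (size 2)
  Action 5: shift 'id' : push -> stack = [T, *, id] (size 3)
Final stack size: 3

3


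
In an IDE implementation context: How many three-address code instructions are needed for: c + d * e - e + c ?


Expression: c + d * e - e + c
Generating three-address code (respecting * over +/- precedence):
  Instruction 1: t1 = d * e
  Instruction 2: t2 = c + t1
  Instruction 3: t3 = t2 - e
  Instruction 4: t4 = t3 + c
Total instructions: 4

4


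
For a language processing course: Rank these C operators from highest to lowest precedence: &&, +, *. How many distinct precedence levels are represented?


Looking up precedence for each operator:
  && -> precedence 2
  + -> precedence 5
  * -> precedence 6
Sorted highest to lowest: *, +, &&
Distinct precedence values: [6, 5, 2]
Number of distinct levels: 3

3


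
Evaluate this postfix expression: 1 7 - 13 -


Processing tokens left to right:
Push 1, Push 7
Pop 1 and 7, compute 1 - 7 = -6, push -6
Push 13
Pop -6 and 13, compute -6 - 13 = -19, push -19
Stack result: -19

-19


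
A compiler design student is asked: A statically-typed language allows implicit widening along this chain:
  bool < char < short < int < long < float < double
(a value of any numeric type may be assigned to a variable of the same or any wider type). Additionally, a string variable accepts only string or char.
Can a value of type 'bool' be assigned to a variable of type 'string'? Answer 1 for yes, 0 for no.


Target variable type: string
Source value type: bool
Rule: string accepts only {string, char}
  source 'bool' in {string, char}? No
Result: 0

0


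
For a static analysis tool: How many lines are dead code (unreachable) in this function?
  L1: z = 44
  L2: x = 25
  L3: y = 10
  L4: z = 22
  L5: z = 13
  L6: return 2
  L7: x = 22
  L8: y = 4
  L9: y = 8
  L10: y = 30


Analyzing control flow:
  L1: reachable (before return)
  L2: reachable (before return)
  L3: reachable (before return)
  L4: reachable (before return)
  L5: reachable (before return)
  L6: reachable (return statement)
  L7: DEAD (after return at L6)
  L8: DEAD (after return at L6)
  L9: DEAD (after return at L6)
  L10: DEAD (after return at L6)
Return at L6, total lines = 10
Dead lines: L7 through L10
Count: 4

4


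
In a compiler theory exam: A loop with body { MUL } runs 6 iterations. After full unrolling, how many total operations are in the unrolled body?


Loop body operations: MUL (1 op per iteration)
Unrolling 6 iterations:
  Iteration 1: MUL (1 ops)
  Iteration 2: MUL (1 ops)
  Iteration 3: MUL (1 ops)
  Iteration 4: MUL (1 ops)
  Iteration 5: MUL (1 ops)
  Iteration 6: MUL (1 ops)
Total: 6 iterations * 1 ops/iter = 6 operations

6


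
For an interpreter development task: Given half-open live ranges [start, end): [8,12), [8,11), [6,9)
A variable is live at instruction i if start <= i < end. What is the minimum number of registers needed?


Live ranges:
  Var0: [8, 12)
  Var1: [8, 11)
  Var2: [6, 9)
Sweep-line events (position, delta, active):
  pos=6 start -> active=1
  pos=8 start -> active=2
  pos=8 start -> active=3
  pos=9 end -> active=2
  pos=11 end -> active=1
  pos=12 end -> active=0
Maximum simultaneous active: 3
Minimum registers needed: 3

3


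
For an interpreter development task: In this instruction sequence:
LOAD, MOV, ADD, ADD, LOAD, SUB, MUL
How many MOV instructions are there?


Scanning instruction sequence for MOV:
  Position 1: LOAD
  Position 2: MOV <- MATCH
  Position 3: ADD
  Position 4: ADD
  Position 5: LOAD
  Position 6: SUB
  Position 7: MUL
Matches at positions: [2]
Total MOV count: 1

1


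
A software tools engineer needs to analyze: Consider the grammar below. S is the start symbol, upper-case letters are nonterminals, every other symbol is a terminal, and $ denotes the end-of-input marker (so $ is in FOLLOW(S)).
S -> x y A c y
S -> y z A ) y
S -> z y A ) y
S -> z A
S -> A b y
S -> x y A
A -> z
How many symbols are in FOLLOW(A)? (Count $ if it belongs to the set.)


S is the start symbol and does not occur in any rule body, so FOLLOW(S) = {$}.
Examining every occurrence of A in a rule body:
  S -> x y A c y : A is followed by terminal 'c' -> add 'c'
  S -> y z A ) y : A is followed by terminal ')' -> add ')'
  S -> z y A ) y : A is followed by terminal ')' -> add ')' (already in the set)
  S -> z A : A is at the right end -> add FOLLOW(S) = {$}
  S -> A b y : A is followed by terminal 'b' -> add 'b'
  S -> x y A : A is at the right end -> add FOLLOW(S) = {$} (already in the set)
  A -> z : A does not occur in the body -> contributes nothing
FOLLOW(A) = {), b, c, $}
Count: 4

4


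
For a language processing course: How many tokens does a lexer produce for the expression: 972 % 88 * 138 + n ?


Scanning '972 % 88 * 138 + n'
Token 1: '972' -> integer_literal
Token 2: '%' -> operator
Token 3: '88' -> integer_literal
Token 4: '*' -> operator
Token 5: '138' -> integer_literal
Token 6: '+' -> operator
Token 7: 'n' -> identifier
Total tokens: 7

7


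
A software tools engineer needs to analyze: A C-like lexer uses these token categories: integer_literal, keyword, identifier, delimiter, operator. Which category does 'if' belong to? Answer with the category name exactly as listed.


Token: 'if'
Checking categories:
  identifier: no
  integer_literal: no
  operator: no
  keyword: YES
  delimiter: no
Category: keyword

keyword


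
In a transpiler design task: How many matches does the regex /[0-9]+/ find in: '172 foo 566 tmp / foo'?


Pattern: /[0-9]+/ (int literals)
Input: '172 foo 566 tmp / foo'
Scanning for matches:
  Match 1: '172'
  Match 2: '566'
Total matches: 2

2


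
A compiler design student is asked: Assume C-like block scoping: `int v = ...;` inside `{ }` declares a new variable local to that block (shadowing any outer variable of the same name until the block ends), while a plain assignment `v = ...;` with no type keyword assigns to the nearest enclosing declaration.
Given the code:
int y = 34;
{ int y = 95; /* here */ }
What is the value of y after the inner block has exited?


Analyzing scoping rules:
Outer scope: declares y = 34
Inner block: 'int y = 95;' declares a NEW y that shadows the outer one
When the block exits the inner y goes out of scope; the outer y was never modified -> 34
Result: 34

34


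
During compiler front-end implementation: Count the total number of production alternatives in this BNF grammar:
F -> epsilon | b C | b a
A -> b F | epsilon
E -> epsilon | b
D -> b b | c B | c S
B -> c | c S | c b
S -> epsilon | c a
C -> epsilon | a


Counting alternatives per rule:
  F: 3 alternative(s)
  A: 2 alternative(s)
  E: 2 alternative(s)
  D: 3 alternative(s)
  B: 3 alternative(s)
  S: 2 alternative(s)
  C: 2 alternative(s)
Sum: 3 + 2 + 2 + 3 + 3 + 2 + 2 = 17

17


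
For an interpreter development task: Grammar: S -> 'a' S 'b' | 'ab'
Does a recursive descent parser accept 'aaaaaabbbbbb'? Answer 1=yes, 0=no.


Grammar accepts strings of the form a^n b^n (n >= 1)
Word: 'aaaaaabbbbbb'
Counting: 6 a's and 6 b's
Check: 6 == 6? Yes
Derivation (S -> aSb applied 5 time(s), then S -> ab): S => aSb => aaSbb => aaaSbbb => aaaaSbbbb => aaaaaSbbbbb => aaaaaabbbbbb
Accepted

1


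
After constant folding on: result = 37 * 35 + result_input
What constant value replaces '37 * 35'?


Identifying constant sub-expression:
  Original: result = 37 * 35 + result_input
  37 and 35 are both compile-time constants
  Evaluating: 37 * 35 = 1295
  After folding: result = 1295 + result_input

1295


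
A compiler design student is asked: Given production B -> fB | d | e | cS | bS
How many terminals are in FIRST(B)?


Production: B -> fB | d | e | cS | bS
Examining each alternative for leading terminals:
  B -> fB : first terminal = 'f'
  B -> d : first terminal = 'd'
  B -> e : first terminal = 'e'
  B -> cS : first terminal = 'c'
  B -> bS : first terminal = 'b'
FIRST(B) = {b, c, d, e, f}
Count: 5

5


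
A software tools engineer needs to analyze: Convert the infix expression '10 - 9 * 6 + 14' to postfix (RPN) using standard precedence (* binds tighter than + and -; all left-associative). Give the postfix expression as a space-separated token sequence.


Applying the shunting-yard algorithm:
  Operand 10 -> output
  Push '-' onto operator stack -> op-stack: [-]
  Operand 9 -> output
  Push '*' onto operator stack -> op-stack: [-, *]
  Operand 6 -> output
  See '+' (prec 1); top '*' (prec 2) >= it -> pop '*' to output
  See '+' (prec 1); top '-' (prec 1) >= it -> pop '-' to output
  Push '+' onto operator stack -> op-stack: [+]
  Operand 14 -> output
  End of input: pop '+' to output
Postfix result: 10 9 6 * - 14 +

10 9 6 * - 14 +


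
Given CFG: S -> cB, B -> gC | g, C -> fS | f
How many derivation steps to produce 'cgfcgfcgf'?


Grammar: S -> cB, B -> gC | g, C -> fS | f
Deriving 'cgfcgfcgf':
Step 1: S -> cB => cB
Step 2: B -> gC => cgC
Step 3: C -> fS => cgfS
Step 4: S -> cB => cgfcB
Step 5: B -> gC => cgfcgC
Step 6: C -> fS => cgfcgfS
Step 7: S -> cB => cgfcgfcB
Step 8: B -> gC => cgfcgfcgC
Step 9: C -> f => cgfcgfcgf
Total derivation steps: 9

9


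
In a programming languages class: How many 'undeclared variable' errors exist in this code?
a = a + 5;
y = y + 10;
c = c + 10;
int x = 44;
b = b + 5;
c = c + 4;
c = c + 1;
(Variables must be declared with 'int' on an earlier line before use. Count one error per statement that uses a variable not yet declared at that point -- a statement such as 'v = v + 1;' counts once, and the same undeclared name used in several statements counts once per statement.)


Scanning code line by line:
  Line 1: use 'a' -> ERROR (undeclared)
  Line 2: use 'y' -> ERROR (undeclared)
  Line 3: use 'c' -> ERROR (undeclared)
  Line 4: declare 'x' -> declared = ['x']
  Line 5: use 'b' -> ERROR (undeclared)
  Line 6: use 'c' -> ERROR (undeclared)
  Line 7: use 'c' -> ERROR (undeclared)
Total undeclared variable errors: 6

6


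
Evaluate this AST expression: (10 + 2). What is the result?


Expression: (10 + 2)
Evaluating step by step:
  10 + 2 = 12
Result: 12

12


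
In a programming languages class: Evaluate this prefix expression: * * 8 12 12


Parsing prefix expression: * * 8 12 12
Step 1: Innermost operation '* 8 12'
  8 * 12 = 96
Step 2: Outer operation '* [96] 12'
  96 * 12 = 1152

1152


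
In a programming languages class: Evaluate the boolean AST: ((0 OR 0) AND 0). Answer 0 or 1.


Step 1: Evaluate inner node
  0 OR 0 = 0
Step 2: Evaluate root node
  0 AND 0 = 0

0


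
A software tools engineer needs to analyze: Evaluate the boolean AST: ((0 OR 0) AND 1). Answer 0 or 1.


Step 1: Evaluate inner node
  0 OR 0 = 0
Step 2: Evaluate root node
  0 AND 1 = 0

0


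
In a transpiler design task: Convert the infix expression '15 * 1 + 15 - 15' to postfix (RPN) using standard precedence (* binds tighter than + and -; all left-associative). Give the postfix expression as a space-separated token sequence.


Applying the shunting-yard algorithm:
  Operand 15 -> output
  Push '*' onto operator stack -> op-stack: [*]
  Operand 1 -> output
  See '+' (prec 1); top '*' (prec 2) >= it -> pop '*' to output
  Push '+' onto operator stack -> op-stack: [+]
  Operand 15 -> output
  See '-' (prec 1); top '+' (prec 1) >= it -> pop '+' to output
  Push '-' onto operator stack -> op-stack: [-]
  Operand 15 -> output
  End of input: pop '-' to output
Postfix result: 15 1 * 15 + 15 -

15 1 * 15 + 15 -


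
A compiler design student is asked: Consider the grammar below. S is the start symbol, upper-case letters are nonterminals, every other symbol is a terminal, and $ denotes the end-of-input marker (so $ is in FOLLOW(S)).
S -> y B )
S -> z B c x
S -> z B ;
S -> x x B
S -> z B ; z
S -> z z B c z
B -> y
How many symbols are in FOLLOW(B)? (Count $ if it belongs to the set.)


S is the start symbol and does not occur in any rule body, so FOLLOW(S) = {$}.
Examining every occurrence of B in a rule body:
  S -> y B ) : B is followed by terminal ')' -> add ')'
  S -> z B c x : B is followed by terminal 'c' -> add 'c'
  S -> z B ; : B is followed by terminal ';' -> add ';'
  S -> x x B : B is at the right end -> add FOLLOW(S) = {$}
  S -> z B ; z : B is followed by terminal ';' -> add ';' (already in the set)
  S -> z z B c z : B is followed by terminal 'c' -> add 'c' (already in the set)
  B -> y : B does not occur in the body -> contributes nothing
FOLLOW(B) = {), ;, c, $}
Count: 4

4


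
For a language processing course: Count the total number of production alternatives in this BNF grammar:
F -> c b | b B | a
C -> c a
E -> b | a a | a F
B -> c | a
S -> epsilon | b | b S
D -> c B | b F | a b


Counting alternatives per rule:
  F: 3 alternative(s)
  C: 1 alternative(s)
  E: 3 alternative(s)
  B: 2 alternative(s)
  S: 3 alternative(s)
  D: 3 alternative(s)
Sum: 3 + 1 + 3 + 2 + 3 + 3 = 15

15


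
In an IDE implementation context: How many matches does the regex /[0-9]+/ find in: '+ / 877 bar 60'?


Pattern: /[0-9]+/ (int literals)
Input: '+ / 877 bar 60'
Scanning for matches:
  Match 1: '877'
  Match 2: '60'
Total matches: 2

2


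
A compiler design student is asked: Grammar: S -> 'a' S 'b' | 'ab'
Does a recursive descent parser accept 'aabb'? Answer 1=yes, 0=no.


Grammar accepts strings of the form a^n b^n (n >= 1)
Word: 'aabb'
Counting: 2 a's and 2 b's
Check: 2 == 2? Yes
Derivation (S -> aSb applied 1 time(s), then S -> ab): S => aSb => aabb
Accepted

1


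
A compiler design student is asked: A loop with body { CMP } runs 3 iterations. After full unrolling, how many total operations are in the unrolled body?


Loop body operations: CMP (1 op per iteration)
Unrolling 3 iterations:
  Iteration 1: CMP (1 ops)
  Iteration 2: CMP (1 ops)
  Iteration 3: CMP (1 ops)
Total: 3 iterations * 1 ops/iter = 3 operations

3


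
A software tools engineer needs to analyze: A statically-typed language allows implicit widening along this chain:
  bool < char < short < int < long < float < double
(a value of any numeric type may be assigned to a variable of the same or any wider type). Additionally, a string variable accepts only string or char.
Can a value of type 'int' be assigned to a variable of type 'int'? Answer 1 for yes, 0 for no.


Target variable type: int
Source value type: int
Numeric ranks: int=3, int=3
Widening allowed iff rank(source) <= rank(target): 3 <= 3? Yes
Result: 1

1


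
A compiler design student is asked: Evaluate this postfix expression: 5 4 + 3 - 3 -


Processing tokens left to right:
Push 5, Push 4
Pop 5 and 4, compute 5 + 4 = 9, push 9
Push 3
Pop 9 and 3, compute 9 - 3 = 6, push 6
Push 3
Pop 6 and 3, compute 6 - 3 = 3, push 3
Stack result: 3

3


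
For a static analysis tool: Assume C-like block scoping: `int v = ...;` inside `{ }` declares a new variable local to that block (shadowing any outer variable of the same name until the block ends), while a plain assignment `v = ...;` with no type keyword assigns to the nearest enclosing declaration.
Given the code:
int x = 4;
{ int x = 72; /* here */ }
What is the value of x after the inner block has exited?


Analyzing scoping rules:
Outer scope: declares x = 4
Inner block: 'int x = 72;' declares a NEW x that shadows the outer one
When the block exits the inner x goes out of scope; the outer x was never modified -> 4
Result: 4

4


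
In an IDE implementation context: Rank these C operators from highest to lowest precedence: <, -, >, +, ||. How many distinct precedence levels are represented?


Looking up precedence for each operator:
  < -> precedence 4
  - -> precedence 5
  > -> precedence 4
  + -> precedence 5
  || -> precedence 1
Sorted highest to lowest: -, +, <, >, ||
Distinct precedence values: [5, 4, 1]
Number of distinct levels: 3

3


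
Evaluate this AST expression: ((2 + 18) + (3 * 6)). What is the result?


Expression: ((2 + 18) + (3 * 6))
Evaluating step by step:
  2 + 18 = 20
  3 * 6 = 18
  20 + 18 = 38
Result: 38

38


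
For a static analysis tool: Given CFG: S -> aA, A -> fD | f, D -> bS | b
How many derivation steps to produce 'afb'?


Grammar: S -> aA, A -> fD | f, D -> bS | b
Deriving 'afb':
Step 1: S -> aA => aA
Step 2: A -> fD => afD
Step 3: D -> b => afb
Total derivation steps: 3

3


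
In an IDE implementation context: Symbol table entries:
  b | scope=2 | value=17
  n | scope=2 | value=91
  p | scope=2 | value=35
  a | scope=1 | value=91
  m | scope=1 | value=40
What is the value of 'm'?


Searching symbol table for 'm':
  b | scope=2 | value=17
  n | scope=2 | value=91
  p | scope=2 | value=35
  a | scope=1 | value=91
  m | scope=1 | value=40 <- MATCH
Found 'm' at scope 1 with value 40

40


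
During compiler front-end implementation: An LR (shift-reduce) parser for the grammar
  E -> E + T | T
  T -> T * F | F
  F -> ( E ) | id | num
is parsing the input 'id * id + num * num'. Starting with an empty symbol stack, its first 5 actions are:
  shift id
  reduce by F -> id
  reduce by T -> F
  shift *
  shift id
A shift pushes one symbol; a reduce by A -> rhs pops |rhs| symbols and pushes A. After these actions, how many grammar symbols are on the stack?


Tracking the symbol stack through each action:
  Action 1: shift 'id' : push -> stack = [id] (size 1)
  Action 2: reduce by F -> id : pop 1, push F -> stack = [F] (size 1)
  Action 3: reduce by T -> F : pop 1, push T -> stack = [T] (size 1)
  Action 4: shift '*' : push -> stack = [T, *] (size 2)
  Action 5: shift 'id' : push -> stack = [T, *, id] (size 3)
Final stack size: 3

3


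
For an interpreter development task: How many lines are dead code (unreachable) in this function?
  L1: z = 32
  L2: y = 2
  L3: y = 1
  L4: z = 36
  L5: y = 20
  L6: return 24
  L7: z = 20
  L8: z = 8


Analyzing control flow:
  L1: reachable (before return)
  L2: reachable (before return)
  L3: reachable (before return)
  L4: reachable (before return)
  L5: reachable (before return)
  L6: reachable (return statement)
  L7: DEAD (after return at L6)
  L8: DEAD (after return at L6)
Return at L6, total lines = 8
Dead lines: L7 through L8
Count: 2

2


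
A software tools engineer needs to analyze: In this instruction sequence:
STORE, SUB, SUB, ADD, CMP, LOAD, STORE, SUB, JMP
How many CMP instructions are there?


Scanning instruction sequence for CMP:
  Position 1: STORE
  Position 2: SUB
  Position 3: SUB
  Position 4: ADD
  Position 5: CMP <- MATCH
  Position 6: LOAD
  Position 7: STORE
  Position 8: SUB
  Position 9: JMP
Matches at positions: [5]
Total CMP count: 1

1


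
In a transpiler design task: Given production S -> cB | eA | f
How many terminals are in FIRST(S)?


Production: S -> cB | eA | f
Examining each alternative for leading terminals:
  S -> cB : first terminal = 'c'
  S -> eA : first terminal = 'e'
  S -> f : first terminal = 'f'
FIRST(S) = {c, e, f}
Count: 3

3


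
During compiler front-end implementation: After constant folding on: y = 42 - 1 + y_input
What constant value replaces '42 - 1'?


Identifying constant sub-expression:
  Original: y = 42 - 1 + y_input
  42 and 1 are both compile-time constants
  Evaluating: 42 - 1 = 41
  After folding: y = 41 + y_input

41
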